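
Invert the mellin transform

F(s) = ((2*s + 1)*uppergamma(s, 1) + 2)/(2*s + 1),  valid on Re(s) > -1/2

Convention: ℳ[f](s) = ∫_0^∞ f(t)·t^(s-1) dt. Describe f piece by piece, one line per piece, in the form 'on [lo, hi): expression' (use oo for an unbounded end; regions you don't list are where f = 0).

on [0, 1): sqrt(t)
on [1, oo): exp(-t)

slice at 1, transform all 2 pieces, and sum them
segment 0 to 1 holds sqrt(t); add its integral
for t in [1, ∞): the term is ∫ exp(-t)·t^(s-1)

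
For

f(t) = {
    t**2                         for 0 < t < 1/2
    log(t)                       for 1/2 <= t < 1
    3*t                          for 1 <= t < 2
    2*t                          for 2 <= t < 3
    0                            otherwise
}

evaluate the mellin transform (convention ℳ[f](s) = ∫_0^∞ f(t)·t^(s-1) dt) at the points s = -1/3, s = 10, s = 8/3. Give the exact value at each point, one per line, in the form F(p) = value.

F(-1/3) = -27/2 - 3*2**(1/3)*log(2) + 3*2**(2/3)/2 + 3*3**(2/3) + 183*2**(1/3)/20
F(10) = log(2)/10240 + 437869228439/13516800
F(8/3) = -675/704 + 87*2**(1/3)/3584 + 3*2**(1/3)*log(2)/64 + 24*2**(2/3)/11 + 162*3**(2/3)/11

undo the shared t-power: t on [0, 1/2); log(t)/t on [1/2, 1); 3 on [1, 2); …
decompose at 1/2, 1, 2; ℳ[f](s) sums the 4 pieces' integrals
between 0 and 1/2 the integrand is t**2·t^(s-1)
piece [1/2, 1): integrate log(t) against the kernel
piece [1, 2): integrate 3*t against the kernel
∫ over [2, 3) of 2*t·t^(s-1) joins the sum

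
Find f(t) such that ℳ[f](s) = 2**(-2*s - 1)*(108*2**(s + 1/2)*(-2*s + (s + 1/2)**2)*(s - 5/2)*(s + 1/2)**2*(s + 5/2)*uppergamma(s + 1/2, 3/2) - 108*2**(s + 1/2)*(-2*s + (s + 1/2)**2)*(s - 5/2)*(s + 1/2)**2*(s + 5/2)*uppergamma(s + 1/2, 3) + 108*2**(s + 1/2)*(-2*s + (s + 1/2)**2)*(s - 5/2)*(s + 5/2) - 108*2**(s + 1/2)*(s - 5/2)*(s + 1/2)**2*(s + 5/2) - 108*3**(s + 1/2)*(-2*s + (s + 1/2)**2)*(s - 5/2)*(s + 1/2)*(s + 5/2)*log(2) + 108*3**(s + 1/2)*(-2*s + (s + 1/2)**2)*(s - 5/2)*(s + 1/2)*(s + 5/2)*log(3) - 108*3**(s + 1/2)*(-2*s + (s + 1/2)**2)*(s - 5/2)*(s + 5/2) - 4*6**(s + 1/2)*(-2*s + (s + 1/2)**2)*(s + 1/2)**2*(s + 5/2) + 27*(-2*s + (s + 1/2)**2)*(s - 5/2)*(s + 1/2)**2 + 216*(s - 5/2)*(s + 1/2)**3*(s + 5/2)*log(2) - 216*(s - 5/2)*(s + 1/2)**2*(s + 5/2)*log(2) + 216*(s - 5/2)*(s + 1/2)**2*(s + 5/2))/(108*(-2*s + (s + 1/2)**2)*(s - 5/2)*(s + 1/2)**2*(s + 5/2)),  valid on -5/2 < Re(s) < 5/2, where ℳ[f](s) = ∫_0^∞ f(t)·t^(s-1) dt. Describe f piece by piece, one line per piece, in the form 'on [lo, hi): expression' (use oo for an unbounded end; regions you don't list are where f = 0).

on [0, 1/4): 4*t**(5/2)
on [1/4, 1/2): log(2*t)/(2*sqrt(t))
on [1/2, 3/4): sqrt(t)*log(2*t)
on [3/4, 3/2): sqrt(t)*exp(-2*t)
on [3/2, oo): 1/(8*t**(5/2))

the shared t-power comes off first: 4*t**2 on [0, 1/4); log(2*t)/(2*t) on [1/4, 1/2); log(2*t) on [1/2, 3/4); …
remove the common scale on t first: t**2 on [0, 1/2); log(t)/t on [1/2, 1); log(t) on [1, 3/2); …
along the cuts 1/4, 1/2, 3/4, 3/2, ℳ[f](s) splits into 5 integrals
over [0, 1/4), the kernel integral of 4*t**(5/2) enters the sum
[1/4, 1/2) adds the kernel integral of log(2*t)/(2*sqrt(t))
on [1/2, 3/4) integrate f = sqrt(t)*log(2*t) against the kernel
[3/4, 3/2) adds the kernel integral of sqrt(t)*exp(-2*t)
on [3/2, ∞): add ∫ 1/(8*t**(5/2))·t^(s-1) dt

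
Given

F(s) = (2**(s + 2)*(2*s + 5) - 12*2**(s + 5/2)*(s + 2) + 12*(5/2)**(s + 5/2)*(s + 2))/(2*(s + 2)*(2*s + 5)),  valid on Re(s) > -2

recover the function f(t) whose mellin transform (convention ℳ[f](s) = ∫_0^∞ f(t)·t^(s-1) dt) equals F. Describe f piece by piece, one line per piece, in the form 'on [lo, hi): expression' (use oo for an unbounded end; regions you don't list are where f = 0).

decompose at 2; ℳ[f](s) sums the 2 pieces' integrals
segment 0 to 2 holds t**2/2; add its integral
on [2, 5/2): add ∫ 3*t**(5/2)·t^(s-1) dt

on [0, 2): t**2/2
on [2, 5/2): 3*t**(5/2)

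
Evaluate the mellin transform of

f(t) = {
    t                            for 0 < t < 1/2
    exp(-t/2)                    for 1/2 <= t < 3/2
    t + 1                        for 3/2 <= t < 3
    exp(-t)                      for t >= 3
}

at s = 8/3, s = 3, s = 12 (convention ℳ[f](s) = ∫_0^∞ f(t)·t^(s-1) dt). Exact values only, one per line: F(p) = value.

summing 4 kernel integrals split by 1/2, 3/2, 3 yields ℳ[f](s)
on [0, 1/2): add ∫ t·t^(s-1) dt
the [1/2, 3/2) slice contributes ∫ exp(-t/2)·t^(s-1) dt
segment 3/2 to 3 holds (t + 1); add its integral
between 3 and ∞ the integrand is exp(-t)·t^(s-1)

F(8/3) = 2**(1/3)*(-2816*2**(1/3)*uppergamma(8/3, 3/4) - 621*3**(2/3) + 12 + 352*2**(2/3)*uppergamma(8/3, 3) + 2816*2**(1/3)*uppergamma(8/3, 1/4) + 3780*6**(2/3))/704
F(3) = -65*exp(-3/4)/2 + 17*exp(-3) + 41*exp(-1/4)/2 + 215/8
F(12) = -354434904271143*exp(-3/4)/1024 + 35548619933/212992 + 801693126*exp(-3) + 214975636319885*exp(-1/4)/1024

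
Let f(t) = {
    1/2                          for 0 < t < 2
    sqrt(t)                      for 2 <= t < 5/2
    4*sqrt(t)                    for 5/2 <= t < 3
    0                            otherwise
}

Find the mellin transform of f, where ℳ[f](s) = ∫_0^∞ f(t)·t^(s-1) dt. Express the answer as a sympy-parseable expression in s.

(2**s*(2*s + 1) - 4*2**(s + 1/2)*s + 16*3**(s + 1/2)*s - 12*(5/2)**(s + 1/2)*s)/(2*s*(2*s + 1))
  Re(s) > 0

treat the 3 regions marked off by 2, 5/2 separately and sum
∫ 1/2·t^(s-1) over [0, 2)
piece [2, 5/2): integrate sqrt(t) against the kernel
over [5/2, 3), the kernel integral of 4*sqrt(t) enters the sum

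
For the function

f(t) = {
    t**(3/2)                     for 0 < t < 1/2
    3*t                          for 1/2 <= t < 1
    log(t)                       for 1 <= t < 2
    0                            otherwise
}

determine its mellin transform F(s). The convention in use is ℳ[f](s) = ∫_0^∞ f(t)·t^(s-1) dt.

treat the 3 regions marked off by 1/2, 1 separately and sum
segment 0 to 1/2 holds t**(3/2); add its integral
segment [1/2, 1) carries 3*t; integrate it
segment 1 to 2 holds log(t); add its integral

(-2*2**(2*s)*(s + 1)*(2*s + 3) + 6*2**s*s**2*(2*s + 3) + 2*2**s*(s + 1)*(2*s + 3) + 4**s*s*(s + 1)*(2*s + 3)*log(4) + sqrt(2)*s**2*(s + 1) - 3*s**2*(2*s + 3))/(2*2**s*s**2*(s + 1)*(2*s + 3))
  Re(s) > -3/2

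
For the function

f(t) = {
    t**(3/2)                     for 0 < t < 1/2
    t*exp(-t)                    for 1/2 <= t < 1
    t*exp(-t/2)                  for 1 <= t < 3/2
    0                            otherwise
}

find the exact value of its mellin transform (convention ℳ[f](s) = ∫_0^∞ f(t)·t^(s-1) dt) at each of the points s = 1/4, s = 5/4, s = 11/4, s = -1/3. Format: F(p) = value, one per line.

reversing the shared t-power: sqrt(t) on [0, 1/2); exp(-t) on [1/2, 1); exp(-t/2) on [1, 3/2)
breakpoints 1/2, 1: one integral from each of the 3 segments
segment [0, 1/2) carries t**(3/2); integrate it
on [1/2, 1) integrate f = t*exp(-t) against the kernel
between 1 and 3/2 the integrand is t*exp(-t/2)·t^(s-1)

F(1/4) = -2*2**(1/4)*uppergamma(5/4, 3/4) - uppergamma(5/4, 1) + 2**(1/4)/7 + uppergamma(5/4, 1/2) + 2*2**(1/4)*uppergamma(5/4, 1/2)
F(5/4) = -4*2**(1/4)*uppergamma(9/4, 3/4) - uppergamma(9/4, 1) + 2**(1/4)/22 + uppergamma(9/4, 1/2) + 4*2**(1/4)*uppergamma(9/4, 1/2)
F(11/4) = -8*2**(3/4)*uppergamma(15/4, 3/4) - uppergamma(15/4, 1) + 2**(3/4)/136 + uppergamma(15/4, 1/2) + 8*2**(3/4)*uppergamma(15/4, 1/2)
F(-1/3) = -2**(2/3)*uppergamma(2/3, 3/4) - uppergamma(2/3, 1) + 3*2**(5/6)/14 + uppergamma(2/3, 1/2) + 2**(2/3)*uppergamma(2/3, 1/2)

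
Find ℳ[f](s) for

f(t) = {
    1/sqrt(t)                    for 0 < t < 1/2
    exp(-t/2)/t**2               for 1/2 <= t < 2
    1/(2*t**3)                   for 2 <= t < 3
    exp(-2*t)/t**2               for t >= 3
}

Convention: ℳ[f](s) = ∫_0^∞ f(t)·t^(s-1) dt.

back out the shared t-power: sqrt(t) on [0, 1/2); exp(-t/2)/t on [1/2, 2); 1/(2*t**2) on [2, 3); …
back out the shared t-power: t**(3/2) on [0, 1/2); exp(-t/2) on [1/2, 2); 1/(2*t) on [2, 3); …
breakpoints 1/2, 2, 3: one integral from each of the 4 segments
∫ 1/sqrt(t)·t^(s-1) over [0, 1/2)
segment [1/2, 2) carries exp(-t/2)/t**2; integrate it
∫ 1/(2*t**3)·t^(s-1) over [2, 3)
[3, ∞) adds the kernel integral of exp(-2*t)/t**2

(9*24**s*(1 - 2*s) + 36*24**s*(s - 3)*(2*s - 1)*uppergamma(s - 2, 1/4) - 36*24**s*(s - 3)*(2*s - 1)*uppergamma(s - 2, 1) + 8*36**s*(2*s - 1)/3 + 576*6**s*(s - 3)*(2*s - 1)*uppergamma(s - 2, 6) + 288*sqrt(2)*6**s*(s - 3))/(144*12**s*(s - 3)*(2*s - 1))
  Re(s) > 1/2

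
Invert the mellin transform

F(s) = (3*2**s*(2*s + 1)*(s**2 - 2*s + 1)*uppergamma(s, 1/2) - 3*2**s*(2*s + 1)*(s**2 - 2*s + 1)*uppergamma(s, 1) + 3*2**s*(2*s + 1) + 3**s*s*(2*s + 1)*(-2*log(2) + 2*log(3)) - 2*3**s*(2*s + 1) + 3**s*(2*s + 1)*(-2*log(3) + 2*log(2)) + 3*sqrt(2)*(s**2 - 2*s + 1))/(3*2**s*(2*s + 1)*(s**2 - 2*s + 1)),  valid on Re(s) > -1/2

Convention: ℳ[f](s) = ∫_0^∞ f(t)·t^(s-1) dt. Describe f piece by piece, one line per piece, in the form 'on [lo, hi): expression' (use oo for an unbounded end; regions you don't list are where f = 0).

treat the 3 regions marked off by 1/2, 1 separately and sum
on [0, 1/2): add ∫ sqrt(t)·t^(s-1) dt
segment [1/2, 1) carries exp(-t); integrate it
segment 1 to 3/2 holds log(t)/t; add its integral

on [0, 1/2): sqrt(t)
on [1/2, 1): exp(-t)
on [1, 3/2): log(t)/t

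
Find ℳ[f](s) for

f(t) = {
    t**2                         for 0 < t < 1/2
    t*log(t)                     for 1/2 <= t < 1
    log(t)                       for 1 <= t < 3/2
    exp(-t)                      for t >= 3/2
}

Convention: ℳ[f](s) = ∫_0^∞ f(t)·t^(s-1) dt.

(4*2**s*s**2*(s + 2)*(s**2 + 2*s + 1)*uppergamma(s, 3/2) - 4*2**s*s**2*(s + 2) + 4*2**s*(s + 2)*(s**2 + 2*s + 1) + 3**s*s*(s + 2)*(-4*log(2) + 4*log(3))*(s**2 + 2*s + 1) - 4*3**s*(s + 2)*(s**2 + 2*s + 1) + s**3*(s + 2)*log(4) + s**2*(s + 2)*log(4) + 2*s**2*(s + 2) + s**2*(s**2 + 2*s + 1))/(4*2**s*s**2*(s + 2)*(s**2 + 2*s + 1))
  Re(s) > -2

along the cuts 1/2, 1, 3/2, ℳ[f](s) splits into 4 integrals
segment [0, 1/2) carries t**2; integrate it
∫ over [1/2, 1) of t*log(t)·t^(s-1) joins the sum
∫ over [1, 3/2) of log(t)·t^(s-1) joins the sum
the [3/2, ∞) slice contributes ∫ exp(-t)·t^(s-1) dt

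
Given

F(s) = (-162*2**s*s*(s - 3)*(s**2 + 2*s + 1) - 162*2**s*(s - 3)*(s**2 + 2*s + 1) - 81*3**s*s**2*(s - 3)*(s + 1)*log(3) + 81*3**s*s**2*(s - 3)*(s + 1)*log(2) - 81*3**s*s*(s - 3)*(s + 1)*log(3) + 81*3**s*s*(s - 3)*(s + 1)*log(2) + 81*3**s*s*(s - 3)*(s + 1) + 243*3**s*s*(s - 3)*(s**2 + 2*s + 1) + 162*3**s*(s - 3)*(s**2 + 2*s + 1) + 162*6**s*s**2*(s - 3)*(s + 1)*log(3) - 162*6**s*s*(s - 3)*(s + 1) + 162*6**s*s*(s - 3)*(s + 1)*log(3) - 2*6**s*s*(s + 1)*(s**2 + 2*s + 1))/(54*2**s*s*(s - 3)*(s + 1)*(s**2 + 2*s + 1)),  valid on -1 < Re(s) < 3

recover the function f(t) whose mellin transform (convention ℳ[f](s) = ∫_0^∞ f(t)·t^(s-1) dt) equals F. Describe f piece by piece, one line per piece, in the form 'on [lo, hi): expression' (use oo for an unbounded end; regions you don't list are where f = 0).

along the cuts 1, 3/2, 3, ℳ[f](s) splits into 4 integrals
piece [0, 1): integrate t against the kernel
for t in [1, 3/2): the term is ∫ (t + 3)·t^(s-1)
∫ over [3/2, 3) of t*log(t)·t^(s-1) joins the sum
over [3, ∞), the kernel integral of t**(-3) enters the sum

on [0, 1): t
on [1, 3/2): t + 3
on [3/2, 3): t*log(t)
on [3, oo): t**(-3)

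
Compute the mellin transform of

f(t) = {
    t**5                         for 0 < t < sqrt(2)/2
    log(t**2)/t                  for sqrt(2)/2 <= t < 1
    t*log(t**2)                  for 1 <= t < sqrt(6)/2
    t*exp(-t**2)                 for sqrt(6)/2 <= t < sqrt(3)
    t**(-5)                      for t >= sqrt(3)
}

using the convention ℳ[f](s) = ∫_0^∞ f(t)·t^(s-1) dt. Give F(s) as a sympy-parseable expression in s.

2**(-s/2 - 1/2)*(108*2**(s/2 + 1/2)*(-s + (s/2 + 1/2)**2)*(s/2 - 5/2)*(s/2 + 1/2)**2*(s/2 + 5/2)*uppergamma(s/2 + 1/2, 3/2) - 108*2**(s/2 + 1/2)*(-s + (s/2 + 1/2)**2)*(s/2 - 5/2)*(s/2 + 1/2)**2*(s/2 + 5/2)*uppergamma(s/2 + 1/2, 3) + 108*2**(s/2 + 1/2)*(-s + (s/2 + 1/2)**2)*(s/2 - 5/2)*(s/2 + 5/2) - 108*2**(s/2 + 1/2)*(s/2 - 5/2)*(s/2 + 1/2)**2*(s/2 + 5/2) - 108*3**(s/2 + 1/2)*(-s + (s/2 + 1/2)**2)*(s/2 - 5/2)*(s/2 + 1/2)*(s/2 + 5/2)*log(2) + 108*3**(s/2 + 1/2)*(-s + (s/2 + 1/2)**2)*(s/2 - 5/2)*(s/2 + 1/2)*(s/2 + 5/2)*log(3) - 108*3**(s/2 + 1/2)*(-s + (s/2 + 1/2)**2)*(s/2 - 5/2)*(s/2 + 5/2) - 4*6**(s/2 + 1/2)*(-s + (s/2 + 1/2)**2)*(s/2 + 1/2)**2*(s/2 + 5/2) + 27*(-s + (s/2 + 1/2)**2)*(s/2 - 5/2)*(s/2 + 1/2)**2 + 216*(s/2 - 5/2)*(s/2 + 1/2)**3*(s/2 + 5/2)*log(2) - 216*(s/2 - 5/2)*(s/2 + 1/2)**2*(s/2 + 5/2)*log(2) + 216*(s/2 - 5/2)*(s/2 + 1/2)**2*(s/2 + 5/2))/(216*(-s + (s/2 + 1/2)**2)*(s/2 - 5/2)*(s/2 + 1/2)**2*(s/2 + 5/2))
  -5 < Re(s) < 5

the power substitution comes off first: t**(5/2) on [0, 1/2); log(t)/sqrt(t) on [1/2, 1); sqrt(t)*log(t) on [1, 3/2); …
reversing the shared t-power: t**2 on [0, 1/2); log(t)/t on [1/2, 1); log(t) on [1, 3/2); …
linearity at sqrt(2)/2, 1, sqrt(6)/2, sqrt(3) turns ℳ[f](s) into 5 summed integrals
[0, sqrt(2)/2) adds the kernel integral of t**5
on [sqrt(2)/2, 1) integrate f = log(t**2)/t against the kernel
for t in [1, sqrt(6)/2): the term is ∫ t*log(t**2)·t^(s-1)
segment [sqrt(6)/2, sqrt(3)) carries t*exp(-t**2); integrate it
[sqrt(3), ∞) adds the kernel integral of t**(-5)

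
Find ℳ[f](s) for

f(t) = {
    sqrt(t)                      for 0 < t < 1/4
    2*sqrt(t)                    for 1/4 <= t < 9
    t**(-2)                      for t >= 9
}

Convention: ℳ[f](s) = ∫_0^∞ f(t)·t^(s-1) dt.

(-36**s*(2*s + 1) + 972*6**(2*s)*(s - 2) - 81*s + 162)/(81*4**s*(s - 2)*(2*s + 1))
  -1/2 < Re(s) < 2

undo the power substitution: t on [0, 1/2); 2*t on [1/2, 3); t**(-4) on [3, ∞)
along the cuts 1/4, 9, ℳ[f](s) splits into 3 integrals
[0, 1/4) adds the kernel integral of sqrt(t)
∫ 2*sqrt(t)·t^(s-1) over [1/4, 9)
between 9 and ∞ the integrand is t**(-2)·t^(s-1)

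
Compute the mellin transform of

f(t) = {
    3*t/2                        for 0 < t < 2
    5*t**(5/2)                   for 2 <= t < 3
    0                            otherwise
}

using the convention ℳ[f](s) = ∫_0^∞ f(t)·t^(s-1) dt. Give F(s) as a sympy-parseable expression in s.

summing 2 kernel integrals split by 2 yields ℳ[f](s)
on [0, 2): add ∫ 3*t/2·t^(s-1) dt
between 2 and 3 the integrand is 5*t**(5/2)·t^(s-1)

(2**s*(6*s + 15) + 2**(s + 7/2)*(-5*s - 5) + 3**(s + 5/2)*(10*s + 10))/((s + 1)*(2*s + 5))
  Re(s) > -1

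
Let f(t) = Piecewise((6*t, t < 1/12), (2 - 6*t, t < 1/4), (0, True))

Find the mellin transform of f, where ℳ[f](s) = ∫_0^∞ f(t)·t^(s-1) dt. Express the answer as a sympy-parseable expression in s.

(3**s*s/2 + 2*3**s - s - 2)/(12**s*s*(s + 1))
  Re(s) > -1

back out the common scale on t: 3*t on [0, 1/6); 2 - 3*t on [1/6, 1/2)
strip the common scale on t: t on [0, 1/2); 2 - t on [1/2, 3/2)
f breaks at 1/12 into 2 integrals to sum
piece [0, 1/12): integrate 6*t against the kernel
segment 1/12 to 1/4 holds (2 - 6*t); add its integral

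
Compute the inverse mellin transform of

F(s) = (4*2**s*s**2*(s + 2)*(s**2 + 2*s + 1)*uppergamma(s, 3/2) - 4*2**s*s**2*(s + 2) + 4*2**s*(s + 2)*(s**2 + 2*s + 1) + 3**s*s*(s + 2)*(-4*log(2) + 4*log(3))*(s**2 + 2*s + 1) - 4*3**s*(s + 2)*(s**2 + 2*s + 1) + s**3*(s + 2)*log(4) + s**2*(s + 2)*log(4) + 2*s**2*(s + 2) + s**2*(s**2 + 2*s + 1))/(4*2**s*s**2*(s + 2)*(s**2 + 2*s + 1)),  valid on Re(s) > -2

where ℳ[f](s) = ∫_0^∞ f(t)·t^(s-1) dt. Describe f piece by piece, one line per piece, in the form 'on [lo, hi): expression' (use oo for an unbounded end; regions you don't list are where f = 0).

the 4 pieces separated at 1/2, 1, 3/2 each add one integral
∫ over [0, 1/2) of t**2·t^(s-1) joins the sum
∫ over [1/2, 1) of t*log(t)·t^(s-1) joins the sum
[1, 3/2) adds the kernel integral of log(t)
segment [3/2, ∞) carries exp(-t); integrate it

on [0, 1/2): t**2
on [1/2, 1): t*log(t)
on [1, 3/2): log(t)
on [3/2, oo): exp(-t)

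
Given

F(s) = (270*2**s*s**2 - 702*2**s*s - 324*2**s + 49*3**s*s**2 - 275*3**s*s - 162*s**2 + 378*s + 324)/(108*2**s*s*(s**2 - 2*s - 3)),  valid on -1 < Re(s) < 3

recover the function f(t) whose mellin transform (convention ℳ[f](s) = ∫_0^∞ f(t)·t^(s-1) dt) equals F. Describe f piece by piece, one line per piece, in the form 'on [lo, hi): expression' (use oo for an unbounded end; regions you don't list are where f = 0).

split f at 1/2, 1, 3/2: ℳ[f](s) collects 4 kernel integrals
on [0, 1/2) integrate f = t against the kernel
for t in [1/2, 1): the term is ∫ (2*t + 1)·t^(s-1)
over [1, 3/2), the kernel integral of t/2 enters the sum
segment [3/2, ∞) carries t**(-3); integrate it

on [0, 1/2): t
on [1/2, 1): 2*t + 1
on [1, 3/2): t/2
on [3/2, oo): t**(-3)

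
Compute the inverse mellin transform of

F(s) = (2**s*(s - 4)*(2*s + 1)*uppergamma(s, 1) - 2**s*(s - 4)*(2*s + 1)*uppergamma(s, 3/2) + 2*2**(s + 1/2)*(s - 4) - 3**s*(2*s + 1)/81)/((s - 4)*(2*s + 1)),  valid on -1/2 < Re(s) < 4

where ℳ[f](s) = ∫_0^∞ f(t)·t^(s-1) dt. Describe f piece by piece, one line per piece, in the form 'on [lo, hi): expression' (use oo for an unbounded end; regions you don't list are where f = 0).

on [0, 2): sqrt(t)
on [2, 3): exp(-t/2)
on [3, oo): t**(-4)

treat the 3 regions marked off by 2, 3 separately and sum
segment 0 to 2 holds sqrt(t); add its integral
for t in [2, 3): the term is ∫ exp(-t/2)·t^(s-1)
for t in [3, ∞): the term is ∫ t**(-4)·t^(s-1)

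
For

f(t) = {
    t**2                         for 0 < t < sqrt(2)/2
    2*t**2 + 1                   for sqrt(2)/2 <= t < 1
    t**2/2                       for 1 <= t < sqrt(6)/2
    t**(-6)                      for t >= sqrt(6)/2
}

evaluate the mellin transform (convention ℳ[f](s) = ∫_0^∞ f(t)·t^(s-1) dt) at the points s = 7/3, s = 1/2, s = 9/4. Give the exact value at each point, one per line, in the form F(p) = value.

undo the power substitution: t on [0, 1/2); 2*t + 1 on [1/2, 1); t/2 on [1, 3/2); …
split f at sqrt(2)/2, 1, sqrt(6)/2: ℳ[f](s) collects 4 kernel integrals
on [0, sqrt(2)/2): add ∫ t**2·t^(s-1) dt
segment [sqrt(2)/2, 1) carries (2*t**2 + 1); integrate it
piece [1, sqrt(6)/2): integrate t**2/2 against the kernel
on [sqrt(6)/2, ∞): add ∫ t**(-6)·t^(s-1) dt

F(7/3) = 2**(5/6)*(-6534 + 9149*3**(1/6) + 18612*2**(1/6))/48048
F(1/2) = 2**(3/4)*(-6534 + 1051*3**(1/4) + 7722*2**(1/4))/5940
F(9/4) = 2**(7/8)*(-1290 + 1759*3**(1/8) + 3660*2**(1/8))/9180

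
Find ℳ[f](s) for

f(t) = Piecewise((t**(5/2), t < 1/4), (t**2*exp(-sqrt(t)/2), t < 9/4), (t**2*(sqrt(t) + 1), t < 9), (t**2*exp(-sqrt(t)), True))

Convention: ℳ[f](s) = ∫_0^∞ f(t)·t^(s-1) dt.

(512*2**(4*s)*(s + 2)*(2*s + 5)*uppergamma(2*s + 4, 1/4) - 512*2**(4*s)*(s + 2)*(2*s + 5)*uppergamma(2*s + 4, 3/4) + 32*2**(2*s)*(s + 2)*(2*s + 5)*uppergamma(2*s + 4, 3) - 405*3**(2*s)*(s + 2) - 81*3**(2*s) + 10368*6**(2*s)*(s + 2) + 1296*6**(2*s) + s + 2)/(16*2**(2*s)*(s + 2)*(2*s + 5))
  Re(s) > -5/2

back out the shared t-power: sqrt(t) on [0, 1/4); exp(-sqrt(t)/2) on [1/4, 9/4); sqrt(t) + 1 on [9/4, 9); …
the power substitution comes off first: t on [0, 1/2); exp(-t/2) on [1/2, 3/2); t + 1 on [3/2, 3); …
split f at 1/4, 9/4, 9: ℳ[f](s) collects 4 kernel integrals
between 0 and 1/4 the integrand is t**(5/2)·t^(s-1)
piece [1/4, 9/4): integrate t**2*exp(-sqrt(t)/2) against the kernel
segment [9/4, 9) carries t**2*(sqrt(t) + 1); integrate it
on [9, ∞) integrate f = t**2*exp(-sqrt(t)) against the kernel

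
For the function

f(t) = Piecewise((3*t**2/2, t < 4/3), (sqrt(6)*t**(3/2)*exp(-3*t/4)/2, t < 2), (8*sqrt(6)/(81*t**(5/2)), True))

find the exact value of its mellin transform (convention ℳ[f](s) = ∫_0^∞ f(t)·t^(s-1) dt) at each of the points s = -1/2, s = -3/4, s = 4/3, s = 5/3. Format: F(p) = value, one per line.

F(-1/2) = sqrt(6)*(-162*E + 162*exp(3/2) + (1 + 108*sqrt(2))*exp(5/2))*exp(-5/2)/243
F(-3/4) = 2**(1/4)*3**(3/4)*(-5265*2**(3/4)*uppergamma(3/4, 3/2) + 20*3**(3/4) + 5265*2**(3/4)*uppergamma(3/4, 1) + 8424*2**(1/4))/15795
F(4/3) = 8*2**(1/3)*3**(2/3)*(-210*2**(5/6)*uppergamma(17/6, 3/2) + 5*3**(5/6) + 126*2**(1/3) + 210*2**(5/6)*uppergamma(17/6, 1))/2835
F(5/3) = 8*2**(2/3)*3**(1/3)*(-220*2**(1/6)*uppergamma(19/6, 3/2) + 11*3**(1/6) + 60*2**(2/3) + 220*2**(1/6)*uppergamma(19/6, 1))/1485

undo the shared t-power: 3*t/2 on [0, 4/3); sqrt(6)*sqrt(t)*exp(-3*t/4)/2 on [4/3, 2); 8*sqrt(6)/(81*t**(7/2)) on [2, ∞)
strip the common scale on t: t on [0, 2); sqrt(t)*exp(-t/2) on [2, 3); t**(-7/2) on [3, ∞)
strip the shared t-power: sqrt(t) on [0, 2); exp(-t/2) on [2, 3); t**(-4) on [3, ∞)
along the cuts 4/3, 2, ℳ[f](s) splits into 3 integrals
piece [0, 4/3): integrate 3*t**2/2 against the kernel
piece [4/3, 2): integrate sqrt(6)*t**(3/2)*exp(-3*t/4)/2 against the kernel
∫ over [2, ∞) of 8*sqrt(6)/(81*t**(5/2))·t^(s-1) joins the sum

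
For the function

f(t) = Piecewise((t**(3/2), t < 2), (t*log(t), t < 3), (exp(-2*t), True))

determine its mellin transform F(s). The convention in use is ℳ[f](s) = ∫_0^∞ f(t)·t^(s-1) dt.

(-12**s*s*(2*s + 3)*log(4) - 12**s*(2*s + 3)*log(4) + 12**s*(4*s + 6) + 12**s*sqrt(2)*(4*s**2 + 8*s + 4) + 3*18**s*s*(2*s + 3)*log(3) + 18**s*(-6*s - 9) + 3*18**s*(2*s + 3)*log(3) + 3**s*(2*s + 3)*(s**2 + 2*s + 1)*uppergamma(s, 6))/(6**s*(2*s + 3)*(s**2 + 2*s + 1))
  Re(s) > -3/2

slice at 2, 3, transform all 3 pieces, and sum them
on [0, 2) integrate f = t**(3/2) against the kernel
between 2 and 3 the integrand is t*log(t)·t^(s-1)
piece [3, ∞): integrate exp(-2*t) against the kernel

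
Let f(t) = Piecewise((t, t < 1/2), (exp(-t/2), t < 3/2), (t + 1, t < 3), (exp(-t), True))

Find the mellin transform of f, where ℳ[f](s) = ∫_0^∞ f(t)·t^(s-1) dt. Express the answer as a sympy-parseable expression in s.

slice at 1/2, 3/2, 3, transform all 4 pieces, and sum them
∫ over [0, 1/2) of t·t^(s-1) joins the sum
on [1/2, 3/2): add ∫ exp(-t/2)·t^(s-1) dt
the [3/2, 3) slice contributes ∫ (t + 1)·t^(s-1) dt
segment [3, ∞) carries exp(-t); integrate it

(2*2**s*s*(s + 1)*uppergamma(s, 3) - 5*3**s*s - 2*3**s + 2*4**s*s*(s + 1)*uppergamma(s, 1/4) - 2*4**s*s*(s + 1)*uppergamma(s, 3/4) + 8*6**s*s + 2*6**s + s)/(2*2**s*s*(s + 1))
  Re(s) > -1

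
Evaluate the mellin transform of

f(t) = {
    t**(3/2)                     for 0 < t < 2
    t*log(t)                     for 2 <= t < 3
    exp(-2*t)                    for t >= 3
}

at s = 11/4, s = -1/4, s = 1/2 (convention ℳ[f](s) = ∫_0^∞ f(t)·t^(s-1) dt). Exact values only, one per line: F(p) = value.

decompose at 2, 3; ℳ[f](s) sums the 3 pieces' integrals
the [0, 2) slice contributes ∫ t**(3/2)·t^(s-1) dt
∫ t*log(t)·t^(s-1) over [2, 3)
on [3, ∞): add ∫ exp(-2*t)·t^(s-1) dt

F(11/4) = -48*3**(3/4)/25 - 32*2**(3/4)*log(2)/15 + 2**(1/4)*uppergamma(11/4, 6)/8 + 128*2**(3/4)/225 + 64*2**(1/4)/17 + 36*3**(3/4)*log(3)/5
F(-1/4) = -16*3**(3/4)/9 + 2**(1/4)*uppergamma(-1/4, 6) + log(3**(4*3**(3/4)/3)/2**(4*2**(3/4)/3)) + 8*2**(1/4)/5 + 16*2**(3/4)/9
F(1/2) = -4*sqrt(3)/3 + sqrt(2)*sqrt(pi)*erfc(sqrt(6))/2 + 8*sqrt(2)/9 + 2 + log(3**(2*sqrt(3))/2**(4*sqrt(2)/3))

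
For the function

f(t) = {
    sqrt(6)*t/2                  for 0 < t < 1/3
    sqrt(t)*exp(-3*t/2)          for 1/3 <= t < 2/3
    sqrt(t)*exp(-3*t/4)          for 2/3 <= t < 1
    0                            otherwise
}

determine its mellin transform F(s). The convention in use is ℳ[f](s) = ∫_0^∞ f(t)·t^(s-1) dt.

3**(-s - 1/2)*(2**(s + 3/2)*(s + 1)*uppergamma(s + 1/2, 1/2) - 2**(s + 3/2)*(s + 1)*uppergamma(s + 1/2, 1) + 2**(2*s + 2)*(s + 1)*uppergamma(s + 1/2, 1/2) - 2**(2*s + 2)*(s + 1)*uppergamma(s + 1/2, 3/4) + sqrt(2))/(2*(s + 1))
  Re(s) > -1

the shared t-power comes off first: sqrt(6)*sqrt(t)/2 on [0, 1/3); exp(-3*t/2) on [1/3, 2/3); exp(-3*t/4) on [2/3, 1)
strip the common scale on t: sqrt(t) on [0, 1/2); exp(-t) on [1/2, 1); exp(-t/2) on [1, 3/2)
linearity at 1/3, 2/3 turns ℳ[f](s) into 3 summed integrals
∫ over [0, 1/3) of sqrt(6)*t/2·t^(s-1) joins the sum
on [1/3, 2/3) integrate f = sqrt(t)*exp(-3*t/2) against the kernel
[2/3, 1) adds the kernel integral of sqrt(t)*exp(-3*t/4)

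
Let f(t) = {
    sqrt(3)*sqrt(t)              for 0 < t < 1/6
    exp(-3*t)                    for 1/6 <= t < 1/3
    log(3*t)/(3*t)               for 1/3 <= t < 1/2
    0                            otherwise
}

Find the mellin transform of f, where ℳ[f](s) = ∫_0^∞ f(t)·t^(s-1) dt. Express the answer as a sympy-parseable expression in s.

(3*2**s*(2*s + 1)*(s**2 - 2*s + 1)*uppergamma(s, 1/2) - 3*2**s*(2*s + 1)*(s**2 - 2*s + 1)*uppergamma(s, 1) + 3*2**s*(2*s + 1) + 3**s*s*(2*s + 1)*(-2*log(2) + 2*log(3)) - 2*3**s*(2*s + 1) + 3**s*(2*s + 1)*(-2*log(3) + 2*log(2)) + 3*sqrt(2)*(s**2 - 2*s + 1))/(3*6**s*(2*s + 1)*(s**2 - 2*s + 1))
  Re(s) > -1/2

peel off the common scale on t: sqrt(t) on [0, 1/2); exp(-t) on [1/2, 1); log(t)/t on [1, 3/2)
linearity at 1/6, 1/3 turns ℳ[f](s) into 3 summed integrals
segment 0 to 1/6 holds sqrt(3)*sqrt(t); add its integral
∫ exp(-3*t)·t^(s-1) over [1/6, 1/3)
∫ log(3*t)/(3*t)·t^(s-1) over [1/3, 1/2)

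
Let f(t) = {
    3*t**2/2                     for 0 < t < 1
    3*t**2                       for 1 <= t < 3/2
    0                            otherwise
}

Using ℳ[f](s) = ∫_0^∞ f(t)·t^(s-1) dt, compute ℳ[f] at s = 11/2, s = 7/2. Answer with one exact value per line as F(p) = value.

integrate the 2 segments split at 1, then add the results
piece [0, 1): integrate 3*t**2/2 against the kernel
piece [1, 3/2): integrate 3*t**2 against the kernel

F(11/2) = -1/5 + 2187*sqrt(6)/640
F(7/2) = -3/11 + 729*sqrt(6)/352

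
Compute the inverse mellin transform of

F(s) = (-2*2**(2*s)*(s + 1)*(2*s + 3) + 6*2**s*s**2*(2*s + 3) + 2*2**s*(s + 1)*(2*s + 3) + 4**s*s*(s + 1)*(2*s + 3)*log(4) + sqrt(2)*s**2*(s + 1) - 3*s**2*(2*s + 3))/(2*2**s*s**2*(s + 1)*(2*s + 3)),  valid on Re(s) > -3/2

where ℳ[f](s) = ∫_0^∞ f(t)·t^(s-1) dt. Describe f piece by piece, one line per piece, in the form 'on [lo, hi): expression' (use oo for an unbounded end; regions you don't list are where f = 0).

f breaks at 1/2, 1 into 3 integrals to sum
piece [0, 1/2): integrate t**(3/2) against the kernel
the [1/2, 1) slice contributes ∫ 3*t·t^(s-1) dt
piece [1, 2): integrate log(t) against the kernel

on [0, 1/2): t**(3/2)
on [1/2, 1): 3*t
on [1, 2): log(t)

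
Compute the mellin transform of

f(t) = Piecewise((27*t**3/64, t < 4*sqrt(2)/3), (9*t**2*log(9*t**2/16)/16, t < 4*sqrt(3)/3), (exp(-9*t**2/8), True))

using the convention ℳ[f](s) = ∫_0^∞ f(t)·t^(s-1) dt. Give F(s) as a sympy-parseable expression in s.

2**s*(-12**(s/2)*s*(s + 3)*log(2) - 2*12**(s/2)*(s + 3)*log(2) + 2*12**(s/2)*(s + 3) + 4*12**(s/2)*sqrt(2)*(s**2/4 + s + 1) + 3*18**(s/2)*s*(s + 3)*log(3)/2 - 3*18**(s/2)*(s + 3) + 3*18**(s/2)*(s + 3)*log(3) + 3**(s/2)*(s + 3)*(s**2/4 + s + 1)*uppergamma(s/2, 6))/(2*(3/2)**s*6**(s/2)*(s + 3)*(s**2/4 + s + 1))
  Re(s) > -3

remove the common scale on t first: t**3/8 on [0, 2*sqrt(2)); t**2*log(t**2/4)/4 on [2*sqrt(2), 2*sqrt(3)); exp(-t**2/2) on [2*sqrt(3), ∞)
undo the common scale on t: t**3 on [0, sqrt(2)); t**2*log(t**2) on [sqrt(2), sqrt(3)); exp(-2*t**2) on [sqrt(3), ∞)
undo the power substitution: t**(3/2) on [0, 2); t*log(t) on [2, 3); exp(-2*t) on [3, ∞)
summing 3 kernel integrals split by 4*sqrt(2)/3, 4*sqrt(3)/3 yields ℳ[f](s)
between 0 and 4*sqrt(2)/3 the integrand is 27*t**3/64·t^(s-1)
segment [4*sqrt(2)/3, 4*sqrt(3)/3) carries 9*t**2*log(9*t**2/16)/16; integrate it
for t in [4*sqrt(3)/3, ∞): the term is ∫ exp(-9*t**2/8)·t^(s-1)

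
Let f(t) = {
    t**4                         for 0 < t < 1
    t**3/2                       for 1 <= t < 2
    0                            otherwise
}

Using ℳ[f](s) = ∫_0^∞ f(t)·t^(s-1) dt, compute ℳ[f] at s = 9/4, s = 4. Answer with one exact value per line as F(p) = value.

reversing the shared t-power: t**2 on [0, 1); t/2 on [1, 2)
remove the shared t-power first: t on [0, 1); 1/2 on [1, 2)
breakpoints 1: one integral from each of the 2 segments
segment [0, 1) carries t**4; integrate it
segment [1, 2) carries t**3/2; integrate it

F(9/4) = 34/525 + 64*2**(1/4)/21
F(4) = 515/56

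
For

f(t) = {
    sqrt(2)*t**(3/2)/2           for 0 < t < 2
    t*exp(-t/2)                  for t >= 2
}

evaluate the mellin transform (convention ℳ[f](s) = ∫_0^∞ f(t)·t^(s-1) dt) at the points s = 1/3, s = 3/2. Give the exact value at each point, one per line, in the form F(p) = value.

F(1/3) = 2**(1/3)*(2*uppergamma(4/3, 1) + 12/11)
F(3/2) = sqrt(2)*(E*(9*sqrt(pi)*erfc(1) + 4) + 30)*exp(-1)/3

remove the shared t-power first: sqrt(2)*sqrt(t)/2 on [0, 2); exp(-t/2) on [2, ∞)
undo the common scale on t: sqrt(t) on [0, 1); exp(-t) on [1, ∞)
the 2 pieces separated at 2 each add one integral
piece [0, 2): integrate sqrt(2)*t**(3/2)/2 against the kernel
on [2, ∞) integrate f = t*exp(-t/2) against the kernel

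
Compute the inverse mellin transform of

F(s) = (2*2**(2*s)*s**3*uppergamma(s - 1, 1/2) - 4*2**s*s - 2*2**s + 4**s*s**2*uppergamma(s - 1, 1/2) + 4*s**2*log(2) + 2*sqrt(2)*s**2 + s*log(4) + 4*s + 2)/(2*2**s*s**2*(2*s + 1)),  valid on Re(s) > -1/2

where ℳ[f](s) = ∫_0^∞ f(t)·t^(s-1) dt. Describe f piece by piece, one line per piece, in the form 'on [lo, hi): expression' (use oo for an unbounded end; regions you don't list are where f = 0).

on [0, 1/2): sqrt(t)
on [1/2, 1): log(t)
on [1, oo): exp(-t/2)/t

reversing the shared t-power: t**(3/2) on [0, 1/2); t*log(t) on [1/2, 1); exp(-t/2) on [1, ∞)
along the cuts 1/2, 1, ℳ[f](s) splits into 3 integrals
∫ over [0, 1/2) of sqrt(t)·t^(s-1) joins the sum
for t in [1/2, 1): the term is ∫ log(t)·t^(s-1)
over [1, ∞), the kernel integral of exp(-t/2)/t enters the sum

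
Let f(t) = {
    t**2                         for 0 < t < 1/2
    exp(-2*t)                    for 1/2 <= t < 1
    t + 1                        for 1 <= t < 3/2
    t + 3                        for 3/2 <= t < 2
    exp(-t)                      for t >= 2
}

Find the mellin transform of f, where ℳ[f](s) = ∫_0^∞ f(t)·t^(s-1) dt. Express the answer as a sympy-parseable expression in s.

(20*2**(2*s)*s*(s + 2) + 12*2**(2*s)*(s + 2) + 4*2**s*s*(s + 1)*(s + 2)*uppergamma(s, 2) - 8*2**s*s*(s + 2) - 4*2**s*(s + 2) - 8*3**s*s*(s + 2) - 8*3**s*(s + 2) + 4*s*(s + 1)*(s + 2)*uppergamma(s, 1) - 4*s*(s + 1)*(s + 2)*uppergamma(s, 2) + s*(s + 1))/(4*2**s*s*(s + 1)*(s + 2))
  Re(s) > -2

split f at 1/2, 1, 3/2, 2: ℳ[f](s) collects 5 kernel integrals
segment [0, 1/2) carries t**2; integrate it
piece [1/2, 1): integrate exp(-2*t) against the kernel
for t in [1, 3/2): the term is ∫ (t + 1)·t^(s-1)
between 3/2 and 2 the integrand is (t + 3)·t^(s-1)
∫ exp(-t)·t^(s-1) over [2, ∞)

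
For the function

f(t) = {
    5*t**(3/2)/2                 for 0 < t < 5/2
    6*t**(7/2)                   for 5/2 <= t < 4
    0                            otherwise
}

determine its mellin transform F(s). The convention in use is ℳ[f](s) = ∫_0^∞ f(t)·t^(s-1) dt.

f breaks at 5/2 into 2 integrals to sum
on [0, 5/2) integrate f = 5*t**(3/2)/2 against the kernel
piece [5/2, 4): integrate 6*t**(7/2) against the kernel

(6144*2**(3*s)*s + 9216*2**(3*s) - 350*sqrt(10)*5**s*s - 475*sqrt(10)*5**s)/(2*2**s*(4*s**2 + 20*s + 21))
  Re(s) > -3/2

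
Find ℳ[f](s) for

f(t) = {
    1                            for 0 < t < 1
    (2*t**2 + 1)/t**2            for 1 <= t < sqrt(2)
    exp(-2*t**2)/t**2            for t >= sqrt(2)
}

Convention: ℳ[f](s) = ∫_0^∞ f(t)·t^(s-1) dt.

peel off the power substitution: 1 on [0, 1); (2*t + 1)/t on [1, 2); exp(-2*t)/t on [2, ∞)
back out the shared t-power: t on [0, 1); 2*t + 1 on [1, 2); exp(-2*t) on [2, ∞)
summing 3 kernel integrals split by 1, sqrt(2) yields ℳ[f](s)
over [0, 1), the kernel integral of 1 enters the sum
over [1, sqrt(2)), the kernel integral of (2*t**2 + 1)/t**2 enters the sum
on [sqrt(2), ∞) integrate f = exp(-2*t**2)/t**2 against the kernel

(-4*2**(s/2)*s + 4*2**(s/2) + 5*2**s*s - 8*2**s + 2*s**2*uppergamma(s/2 - 1, 4) - 4*s*uppergamma(s/2 - 1, 4))/(2*2**(s/2)*s*(s - 2))
  Re(s) > 0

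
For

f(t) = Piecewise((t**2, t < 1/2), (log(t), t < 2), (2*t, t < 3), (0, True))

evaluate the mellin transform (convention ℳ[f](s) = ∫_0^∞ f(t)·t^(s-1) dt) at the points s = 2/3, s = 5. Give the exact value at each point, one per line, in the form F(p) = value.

F(2/3) = 3*2**(1/3)*(-496*2**(1/3) + 125 + log(2**(80 + 160*2**(1/3))) + 192*6**(2/3))/320
F(5) = 205*log(2)/32 + 14810143/67200

f breaks at 1/2, 2 into 3 integrals to sum
between 0 and 1/2 the integrand is t**2·t^(s-1)
for t in [1/2, 2): the term is ∫ log(t)·t^(s-1)
piece [2, 3): integrate 2*t against the kernel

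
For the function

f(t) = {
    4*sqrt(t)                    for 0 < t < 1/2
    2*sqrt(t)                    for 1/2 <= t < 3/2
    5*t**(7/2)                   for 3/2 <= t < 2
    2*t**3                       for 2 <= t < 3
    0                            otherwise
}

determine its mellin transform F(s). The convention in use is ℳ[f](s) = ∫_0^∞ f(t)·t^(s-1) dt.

the 4 pieces separated at 1/2, 3/2, 2 each add one integral
for t in [0, 1/2): the term is ∫ 4*sqrt(t)·t^(s-1)
∫ over [1/2, 3/2) of 2*sqrt(t)·t^(s-1) joins the sum
piece [3/2, 2): integrate 5*t**(7/2) against the kernel
piece [2, 3): integrate 2*t**3 against the kernel

2*(2*2**(-s - 1/2)*(s + 3)*(2*s + 7) - 2**(s + 3)*(2*s + 1)*(2*s + 7) + 5*2**(s + 7/2)*(s + 3)*(2*s + 1) + 3**(s + 3)*(2*s + 1)*(2*s + 7) + 2*(3/2)**(s + 1/2)*(s + 3)*(2*s + 7) - 5*(3/2)**(s + 7/2)*(s + 3)*(2*s + 1))/((s + 3)*(2*s + 1)*(2*s + 7))
  Re(s) > -1/2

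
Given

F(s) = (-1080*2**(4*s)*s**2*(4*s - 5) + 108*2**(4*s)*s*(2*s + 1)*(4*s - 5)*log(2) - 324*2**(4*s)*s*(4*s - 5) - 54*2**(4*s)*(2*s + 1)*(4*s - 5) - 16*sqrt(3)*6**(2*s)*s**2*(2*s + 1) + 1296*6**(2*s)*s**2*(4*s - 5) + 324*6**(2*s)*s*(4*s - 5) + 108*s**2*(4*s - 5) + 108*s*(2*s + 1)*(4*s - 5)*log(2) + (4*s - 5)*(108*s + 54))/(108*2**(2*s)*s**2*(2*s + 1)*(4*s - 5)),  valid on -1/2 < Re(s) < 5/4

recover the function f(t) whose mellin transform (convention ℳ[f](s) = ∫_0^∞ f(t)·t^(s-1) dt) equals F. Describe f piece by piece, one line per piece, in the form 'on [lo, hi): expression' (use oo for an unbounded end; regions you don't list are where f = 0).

reversing the power substitution: t on [0, 1/2); log(t) on [1/2, 2); t + 3 on [2, 3); …
summing 4 kernel integrals split by 1/4, 4, 9 yields ℳ[f](s)
segment 0 to 1/4 holds sqrt(t); add its integral
on [1/4, 4): add ∫ log(sqrt(t))·t^(s-1) dt
over [4, 9), the kernel integral of (sqrt(t) + 3) enters the sum
segment [9, ∞) carries t**(-5/4); integrate it

on [0, 1/4): sqrt(t)
on [1/4, 4): log(sqrt(t))
on [4, 9): sqrt(t) + 3
on [9, oo): t**(-5/4)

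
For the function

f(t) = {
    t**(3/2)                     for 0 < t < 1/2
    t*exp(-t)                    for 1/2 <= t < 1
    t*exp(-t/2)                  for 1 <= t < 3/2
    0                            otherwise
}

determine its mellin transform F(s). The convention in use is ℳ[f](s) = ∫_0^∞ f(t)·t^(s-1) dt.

(4*2**(2*s)*(2*s + 3)*uppergamma(s + 1, 1/2) - 4*2**(2*s)*(2*s + 3)*uppergamma(s + 1, 3/4) + 2*2**s*(2*s + 3)*uppergamma(s + 1, 1/2) - 2*2**s*(2*s + 3)*uppergamma(s + 1, 1) + sqrt(2))/(2*2**s*(2*s + 3))
  Re(s) > -3/2

reversing the shared t-power: sqrt(t) on [0, 1/2); exp(-t) on [1/2, 1); exp(-t/2) on [1, 3/2)
cuts at 1/2, 1: linearity sums the 3 kernel integrals
on [0, 1/2) integrate f = t**(3/2) against the kernel
the [1/2, 1) slice contributes ∫ t*exp(-t)·t^(s-1) dt
∫ over [1, 3/2) of t*exp(-t/2)·t^(s-1) joins the sum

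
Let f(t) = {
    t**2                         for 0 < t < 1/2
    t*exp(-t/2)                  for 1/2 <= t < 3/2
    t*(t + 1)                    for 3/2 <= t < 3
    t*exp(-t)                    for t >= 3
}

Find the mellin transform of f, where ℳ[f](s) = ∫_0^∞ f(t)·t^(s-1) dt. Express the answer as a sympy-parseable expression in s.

(8*2**(2*s)*(s + 1)*(s + 2)*uppergamma(s + 1, 1/4) - 8*2**(2*s)*(s + 1)*(s + 2)*uppergamma(s + 1, 3/4) + 4*2**s*(s + 1)*(s + 2)*uppergamma(s + 1, 3) - 15*3**s*(s + 1) - 6*3**s + 48*6**s*(s + 1) + 12*6**s + s + 1)/(4*2**s*(s + 1)*(s + 2))
  Re(s) > -2

the shared t-power comes off first: t on [0, 1/2); exp(-t/2) on [1/2, 3/2); t + 1 on [3/2, 3); …
treat the 4 regions marked off by 1/2, 3/2, 3 separately and sum
segment [0, 1/2) carries t**2; integrate it
segment [1/2, 3/2) carries t*exp(-t/2); integrate it
on [3/2, 3): add ∫ t*(t + 1)·t^(s-1) dt
on [3, ∞): add ∫ t*exp(-t)·t^(s-1) dt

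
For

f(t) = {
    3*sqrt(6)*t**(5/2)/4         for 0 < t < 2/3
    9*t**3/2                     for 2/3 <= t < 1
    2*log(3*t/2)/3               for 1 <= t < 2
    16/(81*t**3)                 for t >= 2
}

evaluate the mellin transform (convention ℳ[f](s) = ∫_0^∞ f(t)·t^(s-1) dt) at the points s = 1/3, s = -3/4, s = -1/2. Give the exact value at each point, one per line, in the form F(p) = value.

F(1/3) = -647*2**(1/3)/108 - 14*2**(1/3)*3**(2/3)/255 + log(4*3**(-2 + 2*2**(1/3))) + 147/20
F(-3/4) = -716*2**(1/4)/1215 - 8*log(2)/9 - 4*2**(1/4)*log(3)/9 - 20*2**(1/4)*3**(3/4)/189 + 8*log(3)/9 + 86/27
F(-1/2) = -754*sqrt(2)/567 - 2*sqrt(2)*log(3)/3 - 4*log(2)/3 - sqrt(6)/10 + 4*log(3)/3 + 67/15

invert the shared t-power to get 3*sqrt(6)*t**(3/2)/4 on [0, 2/3); 9*t**2/2 on [2/3, 1); 2*log(3*t/2)/(3*t) on [1, 2); …
undo the common scale on t: sqrt(2)*t**(3/2)/4 on [0, 2); t**2/2 on [2, 3); 2*log(t/2)/t on [3, 6); …
undo the common scale on t: t**(3/2) on [0, 1); 2*t**2 on [1, 3/2); log(t)/t on [3/2, 3); …
treat the 4 regions marked off by 2/3, 1, 2 separately and sum
between 0 and 2/3 the integrand is 3*sqrt(6)*t**(5/2)/4·t^(s-1)
[2/3, 1) adds the kernel integral of 9*t**3/2
piece [1, 2): integrate 2*log(3*t/2)/3 against the kernel
on [2, ∞): add ∫ 16/(81*t**3)·t^(s-1) dt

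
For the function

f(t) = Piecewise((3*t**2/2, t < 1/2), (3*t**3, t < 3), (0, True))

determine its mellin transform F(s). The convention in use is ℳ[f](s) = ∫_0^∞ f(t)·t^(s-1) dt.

3*(216*6**s*(s + 2) + 1)/(8*2**s*(s + 2)*(s + 3))
  Re(s) > -2

f breaks at 1/2 into 2 integrals to sum
[0, 1/2) adds the kernel integral of 3*t**2/2
∫ 3*t**3·t^(s-1) over [1/2, 3)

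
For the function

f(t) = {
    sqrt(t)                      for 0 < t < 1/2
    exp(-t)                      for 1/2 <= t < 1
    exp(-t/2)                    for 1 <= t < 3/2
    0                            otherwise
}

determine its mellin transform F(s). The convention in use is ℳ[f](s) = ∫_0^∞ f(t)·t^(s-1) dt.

slice at 1/2, 1, transform all 3 pieces, and sum them
piece [0, 1/2): integrate sqrt(t) against the kernel
∫ over [1/2, 1) of exp(-t)·t^(s-1) joins the sum
on [1, 3/2) integrate f = exp(-t/2) against the kernel

(2**s*(2*s + 1)*uppergamma(s, 1/2) - 2**s*(2*s + 1)*uppergamma(s, 1) + 4**s*(2*s + 1)*uppergamma(s, 1/2) - 4**s*(2*s + 1)*uppergamma(s, 3/4) + sqrt(2))/(2**s*(2*s + 1))
  Re(s) > -1/2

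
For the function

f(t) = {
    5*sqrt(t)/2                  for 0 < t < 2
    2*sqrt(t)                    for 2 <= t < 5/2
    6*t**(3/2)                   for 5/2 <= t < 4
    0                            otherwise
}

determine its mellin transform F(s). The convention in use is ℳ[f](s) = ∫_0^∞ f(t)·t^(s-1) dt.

(2**(s + 1/2)*(2*s + 3) + 12*4**(s + 3/2)*(2*s + 1) + 4*(5/2)**(s + 1/2)*(2*s + 3) - 12*(5/2)**(s + 3/2)*(2*s + 1))/((2*s + 1)*(2*s + 3))
  Re(s) > -1/2

breakpoints 2, 5/2: one integral from each of the 3 segments
on [0, 2) integrate f = 5*sqrt(t)/2 against the kernel
segment 2 to 5/2 holds 2*sqrt(t); add its integral
segment [5/2, 4) carries 6*t**(3/2); integrate it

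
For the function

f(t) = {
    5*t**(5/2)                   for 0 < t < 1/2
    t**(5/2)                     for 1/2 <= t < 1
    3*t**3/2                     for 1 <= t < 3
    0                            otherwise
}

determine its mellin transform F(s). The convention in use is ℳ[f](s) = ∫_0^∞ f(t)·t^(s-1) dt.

breakpoints 1/2, 1: one integral from each of the 3 segments
over [0, 1/2), the kernel integral of 5*t**(5/2) enters the sum
over [1/2, 1), the kernel integral of t**(5/2) enters the sum
the [1, 3) slice contributes ∫ 3*t**3/2·t^(s-1) dt

(2**(3/2 - s)*(s + 3) + 3**(s + 4)*(2*s + 5) - 2*s - 3)/(2*(s + 3)*(2*s + 5))
  Re(s) > -5/2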